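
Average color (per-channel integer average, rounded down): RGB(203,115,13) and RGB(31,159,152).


Midpoint: each channel = ⌊(C₁+C₂)/2⌋
R: ⌊(203+31)/2⌋ = 117
G: ⌊(115+159)/2⌋ = 137
B: ⌊(13+152)/2⌋ = 82
= RGB(117, 137, 82)


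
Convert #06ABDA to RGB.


06 → 6 (R)
AB → 171 (G)
DA → 218 (B)
= RGB(6, 171, 218)


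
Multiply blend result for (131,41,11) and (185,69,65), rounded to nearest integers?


Multiply: C = A×B/255, rounded to nearest integer
R: 131×185/255 = 24235/255 ≈ 95.039 → 95
G: 41×69/255 = 2829/255 ≈ 11.094 → 11
B: 11×65/255 = 715/255 ≈ 2.804 → 3
= RGB(95, 11, 3)


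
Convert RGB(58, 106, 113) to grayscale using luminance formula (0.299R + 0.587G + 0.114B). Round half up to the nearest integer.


Gray = 0.299×R + 0.587×G + 0.114×B
Gray = 0.299×58 + 0.587×106 + 0.114×113
Gray = 17.342 + 62.222 + 12.882
Gray = 92.446 → round half up → 92
Gray = 92


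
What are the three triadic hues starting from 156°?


Triadic: equally spaced at 120° intervals
H1 = 156°
H2 = (156 + 120) mod 360 = 276°
H3 = (156 + 240) mod 360 = 36°
Triadic = 156°, 276°, 36°


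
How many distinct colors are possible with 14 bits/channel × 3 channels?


Total bits = 14 bits/channel × 3 channels = 42 bits
Distinct colors = 2^42
= 4,398,046,511,104 colors


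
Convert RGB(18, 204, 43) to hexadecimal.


R = 18 → 12 (hex)
G = 204 → CC (hex)
B = 43 → 2B (hex)
Hex = #12CC2B


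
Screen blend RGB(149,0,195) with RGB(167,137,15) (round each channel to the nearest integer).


Screen: C = 255 - (255-A)×(255-B)/255, rounded to nearest integer
R: 255 - (255-149)×(255-167)/255 = 255 - 9328/255 ≈ 255 - 36.580 = 218.420 → 218
G: 255 - (255-0)×(255-137)/255 = 255 - 30090/255 ≈ 255 - 118.000 = 137.000 → 137
B: 255 - (255-195)×(255-15)/255 = 255 - 14400/255 ≈ 255 - 56.471 = 198.529 → 199
= RGB(218, 137, 199)


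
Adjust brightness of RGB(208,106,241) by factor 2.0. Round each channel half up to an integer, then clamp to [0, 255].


Multiply each channel by 2.0, round half up, clamp to [0, 255]
R: 208×2.0 = 416 → clamp → 255
G: 106×2.0 = 212
B: 241×2.0 = 482 → clamp → 255
= RGB(255, 212, 255)


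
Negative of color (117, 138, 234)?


Invert: (255-R, 255-G, 255-B)
R: 255-117 = 138
G: 255-138 = 117
B: 255-234 = 21
= RGB(138, 117, 21)


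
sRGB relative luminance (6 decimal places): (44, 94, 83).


Linearize each channel (sRGB transfer function): c = v/255; c_lin = c/12.92 if c ≤ 0.04045, else ((c+0.055)/1.055)^2.4
  R: 44/255 ≈ 0.172549 > 0.04045 → ((0.172549+0.055)/1.055)^2.4 ≈ 0.025187
  G: 94/255 ≈ 0.368627 > 0.04045 → ((0.368627+0.055)/1.055)^2.4 ≈ 0.111932
  B: 83/255 ≈ 0.325490 > 0.04045 → ((0.325490+0.055)/1.055)^2.4 ≈ 0.086500
R_lin = 0.025187, G_lin = 0.111932, B_lin = 0.086500
L = 0.2126×R + 0.7152×G + 0.0722×B
L = 0.2126×0.025187 + 0.7152×0.111932 + 0.0722×0.086500
L ≈ 0.091654


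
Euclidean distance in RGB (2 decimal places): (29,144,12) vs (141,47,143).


d = √[(R₁-R₂)² + (G₁-G₂)² + (B₁-B₂)²]
d = √[(29-141)² + (144-47)² + (12-143)²]
d = √[12544 + 9409 + 17161]
d = √39114
d ≈ 197.77


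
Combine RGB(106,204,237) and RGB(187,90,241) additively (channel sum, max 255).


Additive: each channel = min(255, C₁+C₂)
R: 106+187 = 293 → 255
G: 204+90 = 294 → 255
B: 237+241 = 478 → 255
= RGB(255, 255, 255)


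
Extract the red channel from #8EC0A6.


Color: #8EC0A6
R = 8E = 142
G = C0 = 192
B = A6 = 166
Red = 142


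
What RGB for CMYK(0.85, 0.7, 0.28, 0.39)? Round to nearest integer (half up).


R = 255 × (1-C) × (1-K) = 255 × 0.15 × 0.61 = 23.3325 → 23
G = 255 × (1-M) × (1-K) = 255 × 0.30 × 0.61 = 46.665 → 47
B = 255 × (1-Y) × (1-K) = 255 × 0.72 × 0.61 = 111.996 → 112
= RGB(23, 47, 112)


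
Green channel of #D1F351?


Color: #D1F351
R = D1 = 209
G = F3 = 243
B = 51 = 81
Green = 243


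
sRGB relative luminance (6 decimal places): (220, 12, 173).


Linearize each channel (sRGB transfer function): c = v/255; c_lin = c/12.92 if c ≤ 0.04045, else ((c+0.055)/1.055)^2.4
  R: 220/255 ≈ 0.862745 > 0.04045 → ((0.862745+0.055)/1.055)^2.4 ≈ 0.715694
  G: 12/255 ≈ 0.047059 > 0.04045 → ((0.047059+0.055)/1.055)^2.4 ≈ 0.003677
  B: 173/255 ≈ 0.678431 > 0.04045 → ((0.678431+0.055)/1.055)^2.4 ≈ 0.417885
R_lin = 0.715694, G_lin = 0.003677, B_lin = 0.417885
L = 0.2126×R + 0.7152×G + 0.0722×B
L = 0.2126×0.715694 + 0.7152×0.003677 + 0.0722×0.417885
L ≈ 0.184957


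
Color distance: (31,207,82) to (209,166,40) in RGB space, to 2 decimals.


d = √[(R₁-R₂)² + (G₁-G₂)² + (B₁-B₂)²]
d = √[(31-209)² + (207-166)² + (82-40)²]
d = √[31684 + 1681 + 1764]
d = √35129
d ≈ 187.43


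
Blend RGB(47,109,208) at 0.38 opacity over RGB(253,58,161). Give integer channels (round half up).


C = α×F + (1-α)×B, with 1-α = 0.62
R: 0.38×47 + 0.62×253 = 17.86 + 156.86 = 174.72 → 175
G: 0.38×109 + 0.62×58 = 41.42 + 35.96 = 77.38 → 77
B: 0.38×208 + 0.62×161 = 79.04 + 99.82 = 178.86 → 179
= RGB(175, 77, 179)


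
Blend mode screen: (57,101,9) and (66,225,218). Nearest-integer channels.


Screen: C = 255 - (255-A)×(255-B)/255, rounded to nearest integer
R: 255 - (255-57)×(255-66)/255 = 255 - 37422/255 ≈ 255 - 146.753 = 108.247 → 108
G: 255 - (255-101)×(255-225)/255 = 255 - 4620/255 ≈ 255 - 18.118 = 236.882 → 237
B: 255 - (255-9)×(255-218)/255 = 255 - 9102/255 ≈ 255 - 35.694 = 219.306 → 219
= RGB(108, 237, 219)


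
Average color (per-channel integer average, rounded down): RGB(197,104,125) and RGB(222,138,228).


Midpoint: each channel = ⌊(C₁+C₂)/2⌋
R: ⌊(197+222)/2⌋ = 209
G: ⌊(104+138)/2⌋ = 121
B: ⌊(125+228)/2⌋ = 176
= RGB(209, 121, 176)


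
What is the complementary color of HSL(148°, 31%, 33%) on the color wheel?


Complement = opposite side of color wheel = hue + 180°
H' = (148 + 180) mod 360 = 328°
S and L unchanged.
= HSL(328°, 31%, 33%)


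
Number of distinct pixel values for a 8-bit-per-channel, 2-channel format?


Total bits = 8 bits/channel × 2 channels = 16 bits
Distinct pixel values = 2^16
= 65,536 pixel values


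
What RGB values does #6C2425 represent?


6C → 108 (R)
24 → 36 (G)
25 → 37 (B)
= RGB(108, 36, 37)


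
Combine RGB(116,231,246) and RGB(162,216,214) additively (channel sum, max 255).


Additive: each channel = min(255, C₁+C₂)
R: 116+162 = 278 → 255
G: 231+216 = 447 → 255
B: 246+214 = 460 → 255
= RGB(255, 255, 255)


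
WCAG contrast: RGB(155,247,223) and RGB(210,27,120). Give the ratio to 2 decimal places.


Linearize each sRGB channel c=v/255: c/12.92 if c ≤ 0.04045 else ((c+0.055)/1.055)^2.4
L = 0.2126×R_lin + 0.7152×G_lin + 0.0722×B_lin
Color 1 (155,247,223):
  R=155: 155/255≈0.6078 > 0.04045 → ((0.6078+0.055)/1.055)^2.4 ≈ 0.32778
  G=247: 247/255≈0.9686 > 0.04045 → ((0.9686+0.055)/1.055)^2.4 ≈ 0.93011
  B=223: 223/255≈0.8745 > 0.04045 → ((0.8745+0.055)/1.055)^2.4 ≈ 0.73791
  L1 = 0.2126×0.32778 + 0.7152×0.93011 + 0.0722×0.73791 ≈ 0.78818
Color 2 (210,27,120):
  R=210: 210/255≈0.8235 > 0.04045 → ((0.8235+0.055)/1.055)^2.4 ≈ 0.64448
  G=27: 27/255≈0.1059 > 0.04045 → ((0.1059+0.055)/1.055)^2.4 ≈ 0.01096
  B=120: 120/255≈0.4706 > 0.04045 → ((0.4706+0.055)/1.055)^2.4 ≈ 0.18782
  L2 = 0.2126×0.64448 + 0.7152×0.01096 + 0.0722×0.18782 ≈ 0.15842
Lighter = 0.78818, Darker = 0.15842
Ratio = (L_lighter + 0.05) / (L_darker + 0.05)
Ratio = (0.78818 + 0.05) / (0.15842 + 0.05) = 0.83818 / 0.20842 ≈ 4.0217
Ratio ≈ 4.02:1


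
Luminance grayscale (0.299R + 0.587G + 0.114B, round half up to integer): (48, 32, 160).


Gray = 0.299×R + 0.587×G + 0.114×B
Gray = 0.299×48 + 0.587×32 + 0.114×160
Gray = 14.352 + 18.784 + 18.240
Gray = 51.376 → round half up → 51
Gray = 51


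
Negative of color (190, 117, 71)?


Invert: (255-R, 255-G, 255-B)
R: 255-190 = 65
G: 255-117 = 138
B: 255-71 = 184
= RGB(65, 138, 184)


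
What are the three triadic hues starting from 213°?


Triadic: equally spaced at 120° intervals
H1 = 213°
H2 = (213 + 120) mod 360 = 333°
H3 = (213 + 240) mod 360 = 93°
Triadic = 213°, 333°, 93°


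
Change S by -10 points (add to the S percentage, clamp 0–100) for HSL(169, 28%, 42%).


Original S = 28%
Adjustment = -10 percentage points
New S = 28 + (-10) = 18
Clamp to [0, 100] → 18
= HSL(169°, 18%, 42%)


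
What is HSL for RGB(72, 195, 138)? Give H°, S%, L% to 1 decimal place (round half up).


Normalize: R'=72/255≈0.2824, G'=195/255≈0.7647, B'=138/255≈0.5412
Max=195/255, Min=72/255, Δ=Max-Min=123/255
L = (Max+Min)/2 = (195+72)/510 = 267/510 = 0.52352… → L = 52.4%
L > 0.5 → S = Δ/(2-Max-Min) = 123/(510-195-72) = 123/243 = 0.50617… → S = 50.6%
(the 1/255 factors cancel in S and H, so raw channel differences can be used)
Max is G' → H = 60 × ((B-R)/Δ + 2) = 60 × ((138-72)/123 + 2)
  66/123 + 2 = 0.5365… + 2 = 2.5365…
  H = 60 × 2.5365… = 152.195…° → H = 152.2°
= HSL(152.2°, 50.6%, 52.4%)


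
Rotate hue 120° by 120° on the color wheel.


New hue = (H + rotation) mod 360
New hue = (120 + 120) mod 360
= 240 mod 360
= 240°


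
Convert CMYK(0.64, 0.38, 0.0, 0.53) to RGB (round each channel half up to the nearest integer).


R = 255 × (1-C) × (1-K) = 255 × 0.36 × 0.47 = 43.146 → 43
G = 255 × (1-M) × (1-K) = 255 × 0.62 × 0.47 = 74.307 → 74
B = 255 × (1-Y) × (1-K) = 255 × 1.00 × 0.47 = 119.85 → 120
= RGB(43, 74, 120)


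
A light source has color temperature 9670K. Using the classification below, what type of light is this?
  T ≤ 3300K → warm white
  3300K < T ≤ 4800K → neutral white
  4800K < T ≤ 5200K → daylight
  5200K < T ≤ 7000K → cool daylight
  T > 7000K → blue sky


Temperature: 9670K
9670K > 7000K → blue sky
Classification: blue sky


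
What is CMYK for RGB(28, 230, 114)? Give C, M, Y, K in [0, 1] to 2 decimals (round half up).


R'=28/255≈0.1098, G'=230/255≈0.9020, B'=114/255≈0.4471
K = 1 - max(R',G',B') = 1 - 230/255 = 25/255 = 0.09803… → 0.10
(1-R'-K)/(1-K) simplifies to (max-R)/max with max = 230:
C = (230-28)/230 = 202/230 = 0.87826… → 0.88
M = (230-230)/230 = 0/230 = 0 → 0.00
Y = (230-114)/230 = 116/230 = 0.50434… → 0.50
= CMYK(0.88, 0.00, 0.50, 0.10)


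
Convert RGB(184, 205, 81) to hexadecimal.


R = 184 → B8 (hex)
G = 205 → CD (hex)
B = 81 → 51 (hex)
Hex = #B8CD51


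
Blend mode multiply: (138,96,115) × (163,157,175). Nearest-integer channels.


Multiply: C = A×B/255, rounded to nearest integer
R: 138×163/255 = 22494/255 ≈ 88.212 → 88
G: 96×157/255 = 15072/255 ≈ 59.106 → 59
B: 115×175/255 = 20125/255 ≈ 78.922 → 79
= RGB(88, 59, 79)


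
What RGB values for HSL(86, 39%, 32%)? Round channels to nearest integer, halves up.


H=86°, S=0.39, L=0.32
C = (1-|2L-1|)×S = (1-|-0.36|)×0.39 = 0.2496
H' = H/60 = 86/60 ≈ 1.4333; X = C×(1-|H' mod 2 - 1|) = 0.14144
m = L - C/2 = 0.32 - 0.1248 = 0.1952
Sector ⌊H'⌋ = 1 → (R',G',B') = (0.14144, 0.2496, 0.0)
RGB = ((R'+m)×255, (G'+m)×255, (B'+m)×255) = (85.8432, 113.424, 49.776)
Round half up → RGB(86, 113, 50)


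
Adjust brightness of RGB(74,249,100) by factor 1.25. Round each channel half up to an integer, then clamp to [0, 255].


Multiply each channel by 1.25, round half up, clamp to [0, 255]
R: 74×1.25 = 92.5 → round → 93
G: 249×1.25 = 311.25 → round → 311 → clamp → 255
B: 100×1.25 = 125
= RGB(93, 255, 125)


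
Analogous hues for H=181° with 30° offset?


Base hue: 181°
Left analog: (181 - 30) mod 360 = 151°
Right analog: (181 + 30) mod 360 = 211°
Analogous hues = 151° and 211°


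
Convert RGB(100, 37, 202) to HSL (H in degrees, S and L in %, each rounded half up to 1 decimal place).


Normalize: R'=100/255≈0.3922, G'=37/255≈0.1451, B'=202/255≈0.7922
Max=202/255, Min=37/255, Δ=Max-Min=165/255
L = (Max+Min)/2 = (202+37)/510 = 239/510 = 0.46862… → L = 46.9%
L ≤ 0.5 → S = Δ/(Max+Min) = 165/(202+37) = 165/239 = 0.69037… → S = 69.0%
(the 1/255 factors cancel in S and H, so raw channel differences can be used)
Max is B' → H = 60 × ((R-G)/Δ + 4) = 60 × ((100-37)/165 + 4)
  63/165 + 4 = 0.3818… + 4 = 4.3818…
  H = 60 × 4.3818… = 262.909…° → H = 262.9°
= HSL(262.9°, 69.0%, 46.9%)


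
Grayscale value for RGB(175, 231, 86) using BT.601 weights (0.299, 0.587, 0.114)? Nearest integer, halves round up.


Gray = 0.299×R + 0.587×G + 0.114×B
Gray = 0.299×175 + 0.587×231 + 0.114×86
Gray = 52.325 + 135.597 + 9.804
Gray = 197.726 → round half up → 198
Gray = 198


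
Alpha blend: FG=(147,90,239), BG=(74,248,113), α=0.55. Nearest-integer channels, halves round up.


C = α×F + (1-α)×B, with 1-α = 0.45
R: 0.55×147 + 0.45×74 = 80.85 + 33.30 = 114.15 → 114
G: 0.55×90 + 0.45×248 = 49.50 + 111.60 = 161.10 → 161
B: 0.55×239 + 0.45×113 = 131.45 + 50.85 = 182.30 → 182
= RGB(114, 161, 182)


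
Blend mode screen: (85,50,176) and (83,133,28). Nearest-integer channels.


Screen: C = 255 - (255-A)×(255-B)/255, rounded to nearest integer
R: 255 - (255-85)×(255-83)/255 = 255 - 29240/255 ≈ 255 - 114.667 = 140.333 → 140
G: 255 - (255-50)×(255-133)/255 = 255 - 25010/255 ≈ 255 - 98.078 = 156.922 → 157
B: 255 - (255-176)×(255-28)/255 = 255 - 17933/255 ≈ 255 - 70.325 = 184.675 → 185
= RGB(140, 157, 185)


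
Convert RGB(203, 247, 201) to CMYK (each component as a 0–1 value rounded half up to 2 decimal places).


R'=203/255≈0.7961, G'=247/255≈0.9686, B'=201/255≈0.7882
K = 1 - max(R',G',B') = 1 - 247/255 = 8/255 = 0.03137… → 0.03
(1-R'-K)/(1-K) simplifies to (max-R)/max with max = 247:
C = (247-203)/247 = 44/247 = 0.17813… → 0.18
M = (247-247)/247 = 0/247 = 0 → 0.00
Y = (247-201)/247 = 46/247 = 0.18623… → 0.19
= CMYK(0.18, 0.00, 0.19, 0.03)


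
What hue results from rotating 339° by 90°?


New hue = (H + rotation) mod 360
New hue = (339 + 90) mod 360
= 429 mod 360
= 69°


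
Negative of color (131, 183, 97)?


Invert: (255-R, 255-G, 255-B)
R: 255-131 = 124
G: 255-183 = 72
B: 255-97 = 158
= RGB(124, 72, 158)


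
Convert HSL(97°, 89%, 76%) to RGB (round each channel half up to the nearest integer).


H=97°, S=0.89, L=0.76
C = (1-|2L-1|)×S = (1-|0.52|)×0.89 = 0.4272
H' = H/60 = 97/60 ≈ 1.6167; X = C×(1-|H' mod 2 - 1|) = 0.16376
m = L - C/2 = 0.76 - 0.2136 = 0.5464
Sector ⌊H'⌋ = 1 → (R',G',B') = (0.16376, 0.4272, 0.0)
RGB = ((R'+m)×255, (G'+m)×255, (B'+m)×255) = (181.0908, 248.268, 139.332)
Round half up → RGB(181, 248, 139)


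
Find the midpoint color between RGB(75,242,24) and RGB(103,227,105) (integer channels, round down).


Midpoint: each channel = ⌊(C₁+C₂)/2⌋
R: ⌊(75+103)/2⌋ = 89
G: ⌊(242+227)/2⌋ = 234
B: ⌊(24+105)/2⌋ = 64
= RGB(89, 234, 64)


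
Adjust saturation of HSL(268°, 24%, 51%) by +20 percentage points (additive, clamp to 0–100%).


Original S = 24%
Adjustment = +20 percentage points
New S = 24 + (20) = 44
Clamp to [0, 100] → 44
= HSL(268°, 44%, 51%)


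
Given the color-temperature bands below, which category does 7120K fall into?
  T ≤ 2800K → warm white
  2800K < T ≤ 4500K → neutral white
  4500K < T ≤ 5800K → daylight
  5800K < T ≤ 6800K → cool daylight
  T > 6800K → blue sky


Temperature: 7120K
7120K > 6800K → blue sky
Classification: blue sky


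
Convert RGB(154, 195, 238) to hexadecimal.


R = 154 → 9A (hex)
G = 195 → C3 (hex)
B = 238 → EE (hex)
Hex = #9AC3EE


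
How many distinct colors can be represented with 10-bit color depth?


Colors = 2^bits = 2^10
= 1,024 colors


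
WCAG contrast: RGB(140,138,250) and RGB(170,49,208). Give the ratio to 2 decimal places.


Linearize each sRGB channel c=v/255: c/12.92 if c ≤ 0.04045 else ((c+0.055)/1.055)^2.4
L = 0.2126×R_lin + 0.7152×G_lin + 0.0722×B_lin
Color 1 (140,138,250):
  R=140: 140/255≈0.5490 > 0.04045 → ((0.5490+0.055)/1.055)^2.4 ≈ 0.26225
  G=138: 138/255≈0.5412 > 0.04045 → ((0.5412+0.055)/1.055)^2.4 ≈ 0.25415
  B=250: 250/255≈0.9804 > 0.04045 → ((0.9804+0.055)/1.055)^2.4 ≈ 0.95597
  L1 = 0.2126×0.26225 + 0.7152×0.25415 + 0.0722×0.95597 ≈ 0.30655
Color 2 (170,49,208):
  R=170: 170/255≈0.6667 > 0.04045 → ((0.6667+0.055)/1.055)^2.4 ≈ 0.40198
  G=49: 49/255≈0.1922 > 0.04045 → ((0.1922+0.055)/1.055)^2.4 ≈ 0.03071
  B=208: 208/255≈0.8157 > 0.04045 → ((0.8157+0.055)/1.055)^2.4 ≈ 0.63076
  L2 = 0.2126×0.40198 + 0.7152×0.03071 + 0.0722×0.63076 ≈ 0.15297
Lighter = 0.30655, Darker = 0.15297
Ratio = (L_lighter + 0.05) / (L_darker + 0.05)
Ratio = (0.30655 + 0.05) / (0.15297 + 0.05) = 0.35655 / 0.20297 ≈ 1.7567
Ratio ≈ 1.76:1


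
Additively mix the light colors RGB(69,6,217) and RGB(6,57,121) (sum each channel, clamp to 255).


Additive: each channel = min(255, C₁+C₂)
R: 69+6 = 75 → 75
G: 6+57 = 63 → 63
B: 217+121 = 338 → 255
= RGB(75, 63, 255)


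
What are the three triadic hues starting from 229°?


Triadic: equally spaced at 120° intervals
H1 = 229°
H2 = (229 + 120) mod 360 = 349°
H3 = (229 + 240) mod 360 = 109°
Triadic = 229°, 349°, 109°


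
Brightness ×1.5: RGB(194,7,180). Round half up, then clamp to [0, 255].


Multiply each channel by 1.5, round half up, clamp to [0, 255]
R: 194×1.5 = 291 → clamp → 255
G: 7×1.5 = 10.5 → round → 11
B: 180×1.5 = 270 → clamp → 255
= RGB(255, 11, 255)


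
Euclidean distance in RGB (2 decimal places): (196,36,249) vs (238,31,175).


d = √[(R₁-R₂)² + (G₁-G₂)² + (B₁-B₂)²]
d = √[(196-238)² + (36-31)² + (249-175)²]
d = √[1764 + 25 + 5476]
d = √7265
d ≈ 85.23


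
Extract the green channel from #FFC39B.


Color: #FFC39B
R = FF = 255
G = C3 = 195
B = 9B = 155
Green = 195


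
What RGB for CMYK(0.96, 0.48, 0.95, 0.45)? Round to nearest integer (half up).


R = 255 × (1-C) × (1-K) = 255 × 0.04 × 0.55 = 5.61 → 6
G = 255 × (1-M) × (1-K) = 255 × 0.52 × 0.55 = 72.93 → 73
B = 255 × (1-Y) × (1-K) = 255 × 0.05 × 0.55 = 7.0125 → 7
= RGB(6, 73, 7)


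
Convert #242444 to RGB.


24 → 36 (R)
24 → 36 (G)
44 → 68 (B)
= RGB(36, 36, 68)


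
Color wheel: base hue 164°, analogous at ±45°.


Base hue: 164°
Left analog: (164 - 45) mod 360 = 119°
Right analog: (164 + 45) mod 360 = 209°
Analogous hues = 119° and 209°


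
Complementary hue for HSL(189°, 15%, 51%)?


Complement = opposite side of color wheel = hue + 180°
H' = (189 + 180) mod 360 = 9°
S and L unchanged.
= HSL(9°, 15%, 51%)


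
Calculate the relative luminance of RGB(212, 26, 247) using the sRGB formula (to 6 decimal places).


Linearize each channel (sRGB transfer function): c = v/255; c_lin = c/12.92 if c ≤ 0.04045, else ((c+0.055)/1.055)^2.4
  R: 212/255 ≈ 0.831373 > 0.04045 → ((0.831373+0.055)/1.055)^2.4 ≈ 0.658375
  G: 26/255 ≈ 0.101961 > 0.04045 → ((0.101961+0.055)/1.055)^2.4 ≈ 0.010330
  B: 247/255 ≈ 0.968627 > 0.04045 → ((0.968627+0.055)/1.055)^2.4 ≈ 0.930111
R_lin = 0.658375, G_lin = 0.010330, B_lin = 0.930111
L = 0.2126×R + 0.7152×G + 0.0722×B
L = 0.2126×0.658375 + 0.7152×0.010330 + 0.0722×0.930111
L ≈ 0.214512


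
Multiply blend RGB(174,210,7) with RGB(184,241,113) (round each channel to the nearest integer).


Multiply: C = A×B/255, rounded to nearest integer
R: 174×184/255 = 32016/255 ≈ 125.553 → 126
G: 210×241/255 = 50610/255 ≈ 198.471 → 198
B: 7×113/255 = 791/255 ≈ 3.102 → 3
= RGB(126, 198, 3)


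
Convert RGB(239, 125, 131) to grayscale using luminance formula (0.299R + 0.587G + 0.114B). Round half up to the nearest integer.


Gray = 0.299×R + 0.587×G + 0.114×B
Gray = 0.299×239 + 0.587×125 + 0.114×131
Gray = 71.461 + 73.375 + 14.934
Gray = 159.770 → round half up → 160
Gray = 160


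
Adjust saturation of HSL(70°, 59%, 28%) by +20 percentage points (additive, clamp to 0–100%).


Original S = 59%
Adjustment = +20 percentage points
New S = 59 + (20) = 79
Clamp to [0, 100] → 79
= HSL(70°, 79%, 28%)


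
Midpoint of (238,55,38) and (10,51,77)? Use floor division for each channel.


Midpoint: each channel = ⌊(C₁+C₂)/2⌋
R: ⌊(238+10)/2⌋ = 124
G: ⌊(55+51)/2⌋ = 53
B: ⌊(38+77)/2⌋ = 57
= RGB(124, 53, 57)


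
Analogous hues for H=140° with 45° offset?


Base hue: 140°
Left analog: (140 - 45) mod 360 = 95°
Right analog: (140 + 45) mod 360 = 185°
Analogous hues = 95° and 185°


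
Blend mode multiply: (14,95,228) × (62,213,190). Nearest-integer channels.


Multiply: C = A×B/255, rounded to nearest integer
R: 14×62/255 = 868/255 ≈ 3.404 → 3
G: 95×213/255 = 20235/255 ≈ 79.353 → 79
B: 228×190/255 = 43320/255 ≈ 169.882 → 170
= RGB(3, 79, 170)


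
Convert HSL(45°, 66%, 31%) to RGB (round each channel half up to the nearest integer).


H=45°, S=0.66, L=0.31
C = (1-|2L-1|)×S = (1-|-0.38|)×0.66 = 0.4092
H' = H/60 = 45/60 ≈ 0.7500; X = C×(1-|H' mod 2 - 1|) = 0.3069
m = L - C/2 = 0.31 - 0.2046 = 0.1054
Sector ⌊H'⌋ = 0 → (R',G',B') = (0.4092, 0.3069, 0.0)
RGB = ((R'+m)×255, (G'+m)×255, (B'+m)×255) = (131.223, 105.1365, 26.877)
Round half up → RGB(131, 105, 27)


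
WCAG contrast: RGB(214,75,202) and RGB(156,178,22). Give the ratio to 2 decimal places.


Linearize each sRGB channel c=v/255: c/12.92 if c ≤ 0.04045 else ((c+0.055)/1.055)^2.4
L = 0.2126×R_lin + 0.7152×G_lin + 0.0722×B_lin
Color 1 (214,75,202):
  R=214: 214/255≈0.8392 > 0.04045 → ((0.8392+0.055)/1.055)^2.4 ≈ 0.67244
  G=75: 75/255≈0.2941 > 0.04045 → ((0.2941+0.055)/1.055)^2.4 ≈ 0.07036
  B=202: 202/255≈0.7922 > 0.04045 → ((0.7922+0.055)/1.055)^2.4 ≈ 0.59062
  L1 = 0.2126×0.67244 + 0.7152×0.07036 + 0.0722×0.59062 ≈ 0.23593
Color 2 (156,178,22):
  R=156: 156/255≈0.6118 > 0.04045 → ((0.6118+0.055)/1.055)^2.4 ≈ 0.33245
  G=178: 178/255≈0.6980 > 0.04045 → ((0.6980+0.055)/1.055)^2.4 ≈ 0.44520
  B=22: 22/255≈0.0863 > 0.04045 → ((0.0863+0.055)/1.055)^2.4 ≈ 0.00802
  L2 = 0.2126×0.33245 + 0.7152×0.44520 + 0.0722×0.00802 ≈ 0.38967
Lighter = 0.38967, Darker = 0.23593
Ratio = (L_lighter + 0.05) / (L_darker + 0.05)
Ratio = (0.38967 + 0.05) / (0.23593 + 0.05) = 0.43967 / 0.28593 ≈ 1.5377
Ratio ≈ 1.54:1


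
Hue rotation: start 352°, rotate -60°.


New hue = (H + rotation) mod 360
New hue = (352 -60) mod 360
= 292 mod 360
= 292°


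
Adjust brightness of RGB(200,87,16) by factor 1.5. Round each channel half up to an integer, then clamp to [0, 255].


Multiply each channel by 1.5, round half up, clamp to [0, 255]
R: 200×1.5 = 300 → clamp → 255
G: 87×1.5 = 130.5 → round → 131
B: 16×1.5 = 24
= RGB(255, 131, 24)


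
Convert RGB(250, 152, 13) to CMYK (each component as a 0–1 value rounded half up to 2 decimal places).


R'=250/255≈0.9804, G'=152/255≈0.5961, B'=13/255≈0.0510
K = 1 - max(R',G',B') = 1 - 250/255 = 5/255 = 0.01960… → 0.02
(1-R'-K)/(1-K) simplifies to (max-R)/max with max = 250:
C = (250-250)/250 = 0/250 = 0 → 0.00
M = (250-152)/250 = 98/250 = 0.392 → 0.39
Y = (250-13)/250 = 237/250 = 0.948 → 0.95
= CMYK(0.00, 0.39, 0.95, 0.02)


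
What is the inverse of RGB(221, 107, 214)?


Invert: (255-R, 255-G, 255-B)
R: 255-221 = 34
G: 255-107 = 148
B: 255-214 = 41
= RGB(34, 148, 41)


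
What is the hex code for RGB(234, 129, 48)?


R = 234 → EA (hex)
G = 129 → 81 (hex)
B = 48 → 30 (hex)
Hex = #EA8130


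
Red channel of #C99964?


Color: #C99964
R = C9 = 201
G = 99 = 153
B = 64 = 100
Red = 201


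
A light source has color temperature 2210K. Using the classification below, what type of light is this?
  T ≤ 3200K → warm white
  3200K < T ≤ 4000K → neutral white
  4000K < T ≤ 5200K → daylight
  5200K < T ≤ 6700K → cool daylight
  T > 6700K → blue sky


Temperature: 2210K
2210K ≤ 3200K → warm white
Classification: warm white


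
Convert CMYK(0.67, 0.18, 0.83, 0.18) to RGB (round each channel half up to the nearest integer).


R = 255 × (1-C) × (1-K) = 255 × 0.33 × 0.82 = 69.003 → 69
G = 255 × (1-M) × (1-K) = 255 × 0.82 × 0.82 = 171.462 → 171
B = 255 × (1-Y) × (1-K) = 255 × 0.17 × 0.82 = 35.547 → 36
= RGB(69, 171, 36)


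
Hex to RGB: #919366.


91 → 145 (R)
93 → 147 (G)
66 → 102 (B)
= RGB(145, 147, 102)


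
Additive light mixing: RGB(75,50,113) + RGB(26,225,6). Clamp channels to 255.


Additive: each channel = min(255, C₁+C₂)
R: 75+26 = 101 → 101
G: 50+225 = 275 → 255
B: 113+6 = 119 → 119
= RGB(101, 255, 119)


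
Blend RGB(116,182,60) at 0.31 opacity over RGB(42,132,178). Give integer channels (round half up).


C = α×F + (1-α)×B, with 1-α = 0.69
R: 0.31×116 + 0.69×42 = 35.96 + 28.98 = 64.94 → 65
G: 0.31×182 + 0.69×132 = 56.42 + 91.08 = 147.50 → 148
B: 0.31×60 + 0.69×178 = 18.60 + 122.82 = 141.42 → 141
= RGB(65, 148, 141)


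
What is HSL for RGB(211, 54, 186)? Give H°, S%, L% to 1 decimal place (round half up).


Normalize: R'=211/255≈0.8275, G'=54/255≈0.2118, B'=186/255≈0.7294
Max=211/255, Min=54/255, Δ=Max-Min=157/255
L = (Max+Min)/2 = (211+54)/510 = 265/510 = 0.51960… → L = 52.0%
L > 0.5 → S = Δ/(2-Max-Min) = 157/(510-211-54) = 157/245 = 0.64081… → S = 64.1%
(the 1/255 factors cancel in S and H, so raw channel differences can be used)
Max is R' → H = 60 × (((G-B)/Δ) mod 6) = 60 × (((54-186)/157) mod 6)
  (-132)/157 = -0.8407…; negative, so add 6 → 5.1592…
  H = 60 × 5.1592… = 309.554…° → H = 309.6°
= HSL(309.6°, 64.1%, 52.0%)


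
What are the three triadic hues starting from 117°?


Triadic: equally spaced at 120° intervals
H1 = 117°
H2 = (117 + 120) mod 360 = 237°
H3 = (117 + 240) mod 360 = 357°
Triadic = 117°, 237°, 357°


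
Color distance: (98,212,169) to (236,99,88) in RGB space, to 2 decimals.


d = √[(R₁-R₂)² + (G₁-G₂)² + (B₁-B₂)²]
d = √[(98-236)² + (212-99)² + (169-88)²]
d = √[19044 + 12769 + 6561]
d = √38374
d ≈ 195.89


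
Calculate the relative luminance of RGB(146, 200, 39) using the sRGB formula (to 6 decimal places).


Linearize each channel (sRGB transfer function): c = v/255; c_lin = c/12.92 if c ≤ 0.04045, else ((c+0.055)/1.055)^2.4
  R: 146/255 ≈ 0.572549 > 0.04045 → ((0.572549+0.055)/1.055)^2.4 ≈ 0.287441
  G: 200/255 ≈ 0.784314 > 0.04045 → ((0.784314+0.055)/1.055)^2.4 ≈ 0.577580
  B: 39/255 ≈ 0.152941 > 0.04045 → ((0.152941+0.055)/1.055)^2.4 ≈ 0.020289
R_lin = 0.287441, G_lin = 0.577580, B_lin = 0.020289
L = 0.2126×R + 0.7152×G + 0.0722×B
L = 0.2126×0.287441 + 0.7152×0.577580 + 0.0722×0.020289
L ≈ 0.475660


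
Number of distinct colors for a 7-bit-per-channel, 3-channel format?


Total bits = 7 bits/channel × 3 channels = 21 bits
Distinct colors = 2^21
= 2,097,152 colors


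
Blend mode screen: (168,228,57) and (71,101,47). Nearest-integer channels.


Screen: C = 255 - (255-A)×(255-B)/255, rounded to nearest integer
R: 255 - (255-168)×(255-71)/255 = 255 - 16008/255 ≈ 255 - 62.776 = 192.224 → 192
G: 255 - (255-228)×(255-101)/255 = 255 - 4158/255 ≈ 255 - 16.306 = 238.694 → 239
B: 255 - (255-57)×(255-47)/255 = 255 - 41184/255 ≈ 255 - 161.506 = 93.494 → 93
= RGB(192, 239, 93)


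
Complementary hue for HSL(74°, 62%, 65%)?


Complement = opposite side of color wheel = hue + 180°
H' = (74 + 180) mod 360 = 254°
S and L unchanged.
= HSL(254°, 62%, 65%)


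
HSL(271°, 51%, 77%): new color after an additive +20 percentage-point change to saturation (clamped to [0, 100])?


Original S = 51%
Adjustment = +20 percentage points
New S = 51 + (20) = 71
Clamp to [0, 100] → 71
= HSL(271°, 71%, 77%)


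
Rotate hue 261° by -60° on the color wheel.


New hue = (H + rotation) mod 360
New hue = (261 -60) mod 360
= 201 mod 360
= 201°


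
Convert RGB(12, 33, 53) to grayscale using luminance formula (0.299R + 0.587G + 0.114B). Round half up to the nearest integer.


Gray = 0.299×R + 0.587×G + 0.114×B
Gray = 0.299×12 + 0.587×33 + 0.114×53
Gray = 3.588 + 19.371 + 6.042
Gray = 29.001 → round half up → 29
Gray = 29


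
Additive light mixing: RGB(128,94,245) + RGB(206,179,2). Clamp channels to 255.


Additive: each channel = min(255, C₁+C₂)
R: 128+206 = 334 → 255
G: 94+179 = 273 → 255
B: 245+2 = 247 → 247
= RGB(255, 255, 247)


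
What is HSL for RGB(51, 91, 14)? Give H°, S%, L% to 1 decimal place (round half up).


Normalize: R'=51/255≈0.2000, G'=91/255≈0.3569, B'=14/255≈0.0549
Max=91/255, Min=14/255, Δ=Max-Min=77/255
L = (Max+Min)/2 = (91+14)/510 = 105/510 = 0.20588… → L = 20.6%
L ≤ 0.5 → S = Δ/(Max+Min) = 77/(91+14) = 77/105 = 0.73333… → S = 73.3%
(the 1/255 factors cancel in S and H, so raw channel differences can be used)
Max is G' → H = 60 × ((B-R)/Δ + 2) = 60 × ((14-51)/77 + 2)
  -37/77 + 2 = -0.4805… + 2 = 1.5194…
  H = 60 × 1.5194… = 91.168…° → H = 91.2°
= HSL(91.2°, 73.3%, 20.6%)


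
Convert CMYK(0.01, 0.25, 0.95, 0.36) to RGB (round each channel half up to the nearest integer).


R = 255 × (1-C) × (1-K) = 255 × 0.99 × 0.64 = 161.568 → 162
G = 255 × (1-M) × (1-K) = 255 × 0.75 × 0.64 = 122.4 → 122
B = 255 × (1-Y) × (1-K) = 255 × 0.05 × 0.64 = 8.16 → 8
= RGB(162, 122, 8)


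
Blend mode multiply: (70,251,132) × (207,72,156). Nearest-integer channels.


Multiply: C = A×B/255, rounded to nearest integer
R: 70×207/255 = 14490/255 ≈ 56.824 → 57
G: 251×72/255 = 18072/255 ≈ 70.871 → 71
B: 132×156/255 = 20592/255 ≈ 80.753 → 81
= RGB(57, 71, 81)


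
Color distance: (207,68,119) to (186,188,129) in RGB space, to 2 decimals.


d = √[(R₁-R₂)² + (G₁-G₂)² + (B₁-B₂)²]
d = √[(207-186)² + (68-188)² + (119-129)²]
d = √[441 + 14400 + 100]
d = √14941
d ≈ 122.23


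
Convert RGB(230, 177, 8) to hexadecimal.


R = 230 → E6 (hex)
G = 177 → B1 (hex)
B = 8 → 08 (hex)
Hex = #E6B108


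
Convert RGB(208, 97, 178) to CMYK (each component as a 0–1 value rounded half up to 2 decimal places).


R'=208/255≈0.8157, G'=97/255≈0.3804, B'=178/255≈0.6980
K = 1 - max(R',G',B') = 1 - 208/255 = 47/255 = 0.18431… → 0.18
(1-R'-K)/(1-K) simplifies to (max-R)/max with max = 208:
C = (208-208)/208 = 0/208 = 0 → 0.00
M = (208-97)/208 = 111/208 = 0.53365… → 0.53
Y = (208-178)/208 = 30/208 = 0.14423… → 0.14
= CMYK(0.00, 0.53, 0.14, 0.18)


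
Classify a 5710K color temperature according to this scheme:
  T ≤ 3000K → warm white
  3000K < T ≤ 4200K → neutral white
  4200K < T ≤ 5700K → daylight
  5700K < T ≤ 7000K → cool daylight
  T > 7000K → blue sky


Temperature: 5710K
5700K < 5710K ≤ 7000K → cool daylight
Classification: cool daylight


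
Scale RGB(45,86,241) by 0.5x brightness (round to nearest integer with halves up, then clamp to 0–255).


Multiply each channel by 0.5, round half up, clamp to [0, 255]
R: 45×0.5 = 22.5 → round → 23
G: 86×0.5 = 43
B: 241×0.5 = 120.5 → round → 121
= RGB(23, 43, 121)


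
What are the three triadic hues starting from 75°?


Triadic: equally spaced at 120° intervals
H1 = 75°
H2 = (75 + 120) mod 360 = 195°
H3 = (75 + 240) mod 360 = 315°
Triadic = 75°, 195°, 315°


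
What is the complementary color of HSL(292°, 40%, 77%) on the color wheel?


Complement = opposite side of color wheel = hue + 180°
H' = (292 + 180) mod 360 = 112°
S and L unchanged.
= HSL(112°, 40%, 77%)


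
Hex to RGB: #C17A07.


C1 → 193 (R)
7A → 122 (G)
07 → 7 (B)
= RGB(193, 122, 7)


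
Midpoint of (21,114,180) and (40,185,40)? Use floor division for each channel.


Midpoint: each channel = ⌊(C₁+C₂)/2⌋
R: ⌊(21+40)/2⌋ = 30
G: ⌊(114+185)/2⌋ = 149
B: ⌊(180+40)/2⌋ = 110
= RGB(30, 149, 110)


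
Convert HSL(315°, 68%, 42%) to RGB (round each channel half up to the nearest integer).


H=315°, S=0.68, L=0.42
C = (1-|2L-1|)×S = (1-|-0.16|)×0.68 = 0.5712
H' = H/60 = 315/60 ≈ 5.2500; X = C×(1-|H' mod 2 - 1|) = 0.4284
m = L - C/2 = 0.42 - 0.2856 = 0.1344
Sector ⌊H'⌋ = 5 → (R',G',B') = (0.5712, 0.0, 0.4284)
RGB = ((R'+m)×255, (G'+m)×255, (B'+m)×255) = (179.928, 34.272, 143.514)
Round half up → RGB(180, 34, 144)


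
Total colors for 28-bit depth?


Colors = 2^bits = 2^28
= 268,435,456 colors


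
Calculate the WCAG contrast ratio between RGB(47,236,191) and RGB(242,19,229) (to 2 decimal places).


Linearize each sRGB channel c=v/255: c/12.92 if c ≤ 0.04045 else ((c+0.055)/1.055)^2.4
L = 0.2126×R_lin + 0.7152×G_lin + 0.0722×B_lin
Color 1 (47,236,191):
  R=47: 47/255≈0.1843 > 0.04045 → ((0.1843+0.055)/1.055)^2.4 ≈ 0.02843
  G=236: 236/255≈0.9255 > 0.04045 → ((0.9255+0.055)/1.055)^2.4 ≈ 0.83880
  B=191: 191/255≈0.7490 > 0.04045 → ((0.7490+0.055)/1.055)^2.4 ≈ 0.52100
  L1 = 0.2126×0.02843 + 0.7152×0.83880 + 0.0722×0.52100 ≈ 0.64357
Color 2 (242,19,229):
  R=242: 242/255≈0.9490 > 0.04045 → ((0.9490+0.055)/1.055)^2.4 ≈ 0.88792
  G=19: 19/255≈0.0745 > 0.04045 → ((0.0745+0.055)/1.055)^2.4 ≈ 0.00651
  B=229: 229/255≈0.8980 > 0.04045 → ((0.8980+0.055)/1.055)^2.4 ≈ 0.78354
  L2 = 0.2126×0.88792 + 0.7152×0.00651 + 0.0722×0.78354 ≈ 0.25000
Lighter = 0.64357, Darker = 0.25000
Ratio = (L_lighter + 0.05) / (L_darker + 0.05)
Ratio = (0.64357 + 0.05) / (0.25000 + 0.05) = 0.69357 / 0.30000 ≈ 2.3119
Ratio ≈ 2.31:1


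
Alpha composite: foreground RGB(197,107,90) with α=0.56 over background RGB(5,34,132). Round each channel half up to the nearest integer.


C = α×F + (1-α)×B, with 1-α = 0.44
R: 0.56×197 + 0.44×5 = 110.32 + 2.20 = 112.52 → 113
G: 0.56×107 + 0.44×34 = 59.92 + 14.96 = 74.88 → 75
B: 0.56×90 + 0.44×132 = 50.40 + 58.08 = 108.48 → 108
= RGB(113, 75, 108)


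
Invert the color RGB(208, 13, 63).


Invert: (255-R, 255-G, 255-B)
R: 255-208 = 47
G: 255-13 = 242
B: 255-63 = 192
= RGB(47, 242, 192)


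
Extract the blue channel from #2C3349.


Color: #2C3349
R = 2C = 44
G = 33 = 51
B = 49 = 73
Blue = 73


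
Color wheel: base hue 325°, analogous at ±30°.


Base hue: 325°
Left analog: (325 - 30) mod 360 = 295°
Right analog: (325 + 30) mod 360 = 355°
Analogous hues = 295° and 355°


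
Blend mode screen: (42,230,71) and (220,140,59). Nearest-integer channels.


Screen: C = 255 - (255-A)×(255-B)/255, rounded to nearest integer
R: 255 - (255-42)×(255-220)/255 = 255 - 7455/255 ≈ 255 - 29.235 = 225.765 → 226
G: 255 - (255-230)×(255-140)/255 = 255 - 2875/255 ≈ 255 - 11.275 = 243.725 → 244
B: 255 - (255-71)×(255-59)/255 = 255 - 36064/255 ≈ 255 - 141.427 = 113.573 → 114
= RGB(226, 244, 114)


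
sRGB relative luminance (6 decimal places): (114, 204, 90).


Linearize each channel (sRGB transfer function): c = v/255; c_lin = c/12.92 if c ≤ 0.04045, else ((c+0.055)/1.055)^2.4
  R: 114/255 ≈ 0.447059 > 0.04045 → ((0.447059+0.055)/1.055)^2.4 ≈ 0.168269
  G: 204/255 ≈ 0.800000 > 0.04045 → ((0.800000+0.055)/1.055)^2.4 ≈ 0.603827
  B: 90/255 ≈ 0.352941 > 0.04045 → ((0.352941+0.055)/1.055)^2.4 ≈ 0.102242
R_lin = 0.168269, G_lin = 0.603827, B_lin = 0.102242
L = 0.2126×R + 0.7152×G + 0.0722×B
L = 0.2126×0.168269 + 0.7152×0.603827 + 0.0722×0.102242
L ≈ 0.475013


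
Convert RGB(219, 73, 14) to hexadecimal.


R = 219 → DB (hex)
G = 73 → 49 (hex)
B = 14 → 0E (hex)
Hex = #DB490E


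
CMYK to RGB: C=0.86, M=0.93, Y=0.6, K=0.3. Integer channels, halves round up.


R = 255 × (1-C) × (1-K) = 255 × 0.14 × 0.70 = 24.99 → 25
G = 255 × (1-M) × (1-K) = 255 × 0.07 × 0.70 = 12.495 → 12
B = 255 × (1-Y) × (1-K) = 255 × 0.40 × 0.70 = 71.4 → 71
= RGB(25, 12, 71)


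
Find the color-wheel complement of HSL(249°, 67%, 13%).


Complement = opposite side of color wheel = hue + 180°
H' = (249 + 180) mod 360 = 69°
S and L unchanged.
= HSL(69°, 67%, 13%)


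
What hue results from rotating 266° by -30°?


New hue = (H + rotation) mod 360
New hue = (266 -30) mod 360
= 236 mod 360
= 236°


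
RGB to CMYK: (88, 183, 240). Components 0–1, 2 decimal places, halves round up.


R'=88/255≈0.3451, G'=183/255≈0.7176, B'=240/255≈0.9412
K = 1 - max(R',G',B') = 1 - 240/255 = 15/255 = 0.05882… → 0.06
(1-R'-K)/(1-K) simplifies to (max-R)/max with max = 240:
C = (240-88)/240 = 152/240 = 0.63333… → 0.63
M = (240-183)/240 = 57/240 = 0.2375 → 0.24
Y = (240-240)/240 = 0/240 = 0 → 0.00
= CMYK(0.63, 0.24, 0.00, 0.06)


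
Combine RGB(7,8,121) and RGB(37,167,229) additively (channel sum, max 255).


Additive: each channel = min(255, C₁+C₂)
R: 7+37 = 44 → 44
G: 8+167 = 175 → 175
B: 121+229 = 350 → 255
= RGB(44, 175, 255)


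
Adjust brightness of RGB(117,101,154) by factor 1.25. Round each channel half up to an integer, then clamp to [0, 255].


Multiply each channel by 1.25, round half up, clamp to [0, 255]
R: 117×1.25 = 146.25 → round → 146
G: 101×1.25 = 126.25 → round → 126
B: 154×1.25 = 192.5 → round → 193
= RGB(146, 126, 193)


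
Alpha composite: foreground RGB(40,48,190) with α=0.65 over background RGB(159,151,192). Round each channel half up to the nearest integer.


C = α×F + (1-α)×B, with 1-α = 0.35
R: 0.65×40 + 0.35×159 = 26.00 + 55.65 = 81.65 → 82
G: 0.65×48 + 0.35×151 = 31.20 + 52.85 = 84.05 → 84
B: 0.65×190 + 0.35×192 = 123.50 + 67.20 = 190.70 → 191
= RGB(82, 84, 191)


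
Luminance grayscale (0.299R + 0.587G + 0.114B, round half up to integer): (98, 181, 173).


Gray = 0.299×R + 0.587×G + 0.114×B
Gray = 0.299×98 + 0.587×181 + 0.114×173
Gray = 29.302 + 106.247 + 19.722
Gray = 155.271 → round half up → 155
Gray = 155


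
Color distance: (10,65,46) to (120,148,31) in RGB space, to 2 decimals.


d = √[(R₁-R₂)² + (G₁-G₂)² + (B₁-B₂)²]
d = √[(10-120)² + (65-148)² + (46-31)²]
d = √[12100 + 6889 + 225]
d = √19214
d ≈ 138.61


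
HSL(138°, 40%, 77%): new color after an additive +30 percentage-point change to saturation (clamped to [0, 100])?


Original S = 40%
Adjustment = +30 percentage points
New S = 40 + (30) = 70
Clamp to [0, 100] → 70
= HSL(138°, 70%, 77%)


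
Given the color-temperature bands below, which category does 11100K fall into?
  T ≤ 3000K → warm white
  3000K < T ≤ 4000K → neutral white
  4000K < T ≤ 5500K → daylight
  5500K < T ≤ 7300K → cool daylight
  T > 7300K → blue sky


Temperature: 11100K
11100K > 7300K → blue sky
Classification: blue sky


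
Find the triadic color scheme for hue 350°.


Triadic: equally spaced at 120° intervals
H1 = 350°
H2 = (350 + 120) mod 360 = 110°
H3 = (350 + 240) mod 360 = 230°
Triadic = 350°, 110°, 230°


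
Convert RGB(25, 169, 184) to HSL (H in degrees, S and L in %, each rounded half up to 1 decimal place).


Normalize: R'=25/255≈0.0980, G'=169/255≈0.6627, B'=184/255≈0.7216
Max=184/255, Min=25/255, Δ=Max-Min=159/255
L = (Max+Min)/2 = (184+25)/510 = 209/510 = 0.40980… → L = 41.0%
L ≤ 0.5 → S = Δ/(Max+Min) = 159/(184+25) = 159/209 = 0.76076… → S = 76.1%
(the 1/255 factors cancel in S and H, so raw channel differences can be used)
Max is B' → H = 60 × ((R-G)/Δ + 4) = 60 × ((25-169)/159 + 4)
  -144/159 + 4 = -0.9056… + 4 = 3.0943…
  H = 60 × 3.0943… = 185.660…° → H = 185.7°
= HSL(185.7°, 76.1%, 41.0%)


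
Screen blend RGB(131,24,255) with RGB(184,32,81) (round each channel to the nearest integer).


Screen: C = 255 - (255-A)×(255-B)/255, rounded to nearest integer
R: 255 - (255-131)×(255-184)/255 = 255 - 8804/255 ≈ 255 - 34.525 = 220.475 → 220
G: 255 - (255-24)×(255-32)/255 = 255 - 51513/255 ≈ 255 - 202.012 = 52.988 → 53
B: 255 - (255-255)×(255-81)/255 = 255 - 0/255 ≈ 255 - 0.000 = 255.000 → 255
= RGB(220, 53, 255)
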